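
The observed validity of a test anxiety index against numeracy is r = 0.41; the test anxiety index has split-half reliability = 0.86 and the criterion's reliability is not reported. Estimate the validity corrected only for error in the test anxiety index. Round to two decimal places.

Single correction: r_c = r_obs / √r_xx = 0.41 / √0.86 = 0.41 / 0.9274 ≈ 0.44.

0.44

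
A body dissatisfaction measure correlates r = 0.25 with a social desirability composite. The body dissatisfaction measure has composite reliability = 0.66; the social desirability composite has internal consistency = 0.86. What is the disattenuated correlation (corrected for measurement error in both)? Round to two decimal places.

r_true = r_obs / √(r_xx · r_yy) = 0.25 / √(0.66 × 0.86) = 0.25 / √0.5676 = 0.25 / 0.7534 ≈ 0.33.

0.33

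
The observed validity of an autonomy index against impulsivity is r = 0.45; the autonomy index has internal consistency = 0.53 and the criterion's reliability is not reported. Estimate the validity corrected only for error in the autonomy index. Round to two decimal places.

Single correction: r_c = r_obs / √r_xx = 0.45 / √0.53 = 0.45 / 0.7280 ≈ 0.62.

0.62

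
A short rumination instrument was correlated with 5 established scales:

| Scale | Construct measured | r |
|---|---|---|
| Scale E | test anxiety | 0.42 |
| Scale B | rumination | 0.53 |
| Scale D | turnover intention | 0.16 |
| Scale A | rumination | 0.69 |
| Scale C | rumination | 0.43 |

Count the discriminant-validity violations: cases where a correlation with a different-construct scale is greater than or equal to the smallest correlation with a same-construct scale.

0

Convergent (same construct = rumination): Scale B, Scale A, Scale C.
Smallest convergent = 0.43. Discriminant values: 0.42, 0.16; count ≥ 0.43 → 0.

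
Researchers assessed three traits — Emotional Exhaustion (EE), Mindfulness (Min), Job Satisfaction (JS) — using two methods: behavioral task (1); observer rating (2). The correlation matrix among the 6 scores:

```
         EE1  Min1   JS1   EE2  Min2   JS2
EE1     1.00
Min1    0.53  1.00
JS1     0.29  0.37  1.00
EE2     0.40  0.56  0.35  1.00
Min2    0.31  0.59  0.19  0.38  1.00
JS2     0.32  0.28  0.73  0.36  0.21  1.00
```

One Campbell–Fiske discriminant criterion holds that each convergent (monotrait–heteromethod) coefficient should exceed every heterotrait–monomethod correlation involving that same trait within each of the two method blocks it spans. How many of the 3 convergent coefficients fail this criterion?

Each convergent coefficient versus the relevant comparison correlations:
EE (methods 1·2): 0.40 vs {0.53, 0.38, 0.29, 0.36} → fail.
Min (methods 1·2): 0.59 vs {0.53, 0.38, 0.37, 0.21} → pass.
JS (methods 1·2): 0.73 vs {0.29, 0.36, 0.37, 0.21} → pass.
1 of 3 fail.

1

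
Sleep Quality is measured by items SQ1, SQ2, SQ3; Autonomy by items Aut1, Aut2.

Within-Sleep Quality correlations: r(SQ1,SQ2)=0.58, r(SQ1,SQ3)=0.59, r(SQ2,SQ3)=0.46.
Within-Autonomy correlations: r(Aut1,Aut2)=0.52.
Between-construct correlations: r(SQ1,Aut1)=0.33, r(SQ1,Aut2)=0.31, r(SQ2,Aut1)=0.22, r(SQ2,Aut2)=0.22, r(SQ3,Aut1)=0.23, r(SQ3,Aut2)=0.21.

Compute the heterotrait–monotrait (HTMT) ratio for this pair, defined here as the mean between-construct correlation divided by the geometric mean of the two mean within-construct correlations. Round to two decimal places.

0.48

Between-construct mean = 1.52/6 = 0.2533.
Mean within-SQ = 1.63/3 = 0.5433; mean within-Aut = 0.52/1 = 0.5200.
Geometric mean = √(0.5433 × 0.5200) = 0.5315.
HTMT = 0.2533 / 0.5315 = 0.48.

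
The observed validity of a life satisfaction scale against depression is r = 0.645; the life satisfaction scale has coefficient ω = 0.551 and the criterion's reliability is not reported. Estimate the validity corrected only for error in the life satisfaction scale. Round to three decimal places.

0.869

Single correction: r_c = r_obs / √r_xx = 0.645 / √0.551 = 0.645 / 0.7423 ≈ 0.869.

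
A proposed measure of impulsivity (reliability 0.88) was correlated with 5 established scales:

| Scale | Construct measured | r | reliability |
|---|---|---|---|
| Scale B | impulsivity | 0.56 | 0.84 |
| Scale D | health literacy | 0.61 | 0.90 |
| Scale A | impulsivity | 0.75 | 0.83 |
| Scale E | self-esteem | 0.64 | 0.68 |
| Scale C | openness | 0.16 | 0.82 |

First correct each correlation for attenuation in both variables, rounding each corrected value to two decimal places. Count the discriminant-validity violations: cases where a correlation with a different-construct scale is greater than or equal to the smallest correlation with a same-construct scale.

Disattenuated r (r / √(r_scale · r_new)):
  Scale B (conv): 0.56 / √(0.84·0.88) = 0.65
  Scale D (disc): 0.61 / √(0.90·0.88) = 0.69
  Scale A (conv): 0.75 / √(0.83·0.88) = 0.88
  Scale E (disc): 0.64 / √(0.68·0.88) = 0.83
  Scale C (disc): 0.16 / √(0.82·0.88) = 0.19
Smallest convergent = 0.65. Discriminant values: 0.69, 0.83, 0.19; count ≥ 0.65 → 2.

2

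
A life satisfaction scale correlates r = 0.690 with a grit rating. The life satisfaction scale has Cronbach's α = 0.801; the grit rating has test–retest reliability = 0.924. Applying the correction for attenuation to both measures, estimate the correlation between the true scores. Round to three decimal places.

0.802

r_true = r_obs / √(r_xx · r_yy) = 0.690 / √(0.801 × 0.924) = 0.690 / √0.740124 = 0.690 / 0.8603 ≈ 0.802.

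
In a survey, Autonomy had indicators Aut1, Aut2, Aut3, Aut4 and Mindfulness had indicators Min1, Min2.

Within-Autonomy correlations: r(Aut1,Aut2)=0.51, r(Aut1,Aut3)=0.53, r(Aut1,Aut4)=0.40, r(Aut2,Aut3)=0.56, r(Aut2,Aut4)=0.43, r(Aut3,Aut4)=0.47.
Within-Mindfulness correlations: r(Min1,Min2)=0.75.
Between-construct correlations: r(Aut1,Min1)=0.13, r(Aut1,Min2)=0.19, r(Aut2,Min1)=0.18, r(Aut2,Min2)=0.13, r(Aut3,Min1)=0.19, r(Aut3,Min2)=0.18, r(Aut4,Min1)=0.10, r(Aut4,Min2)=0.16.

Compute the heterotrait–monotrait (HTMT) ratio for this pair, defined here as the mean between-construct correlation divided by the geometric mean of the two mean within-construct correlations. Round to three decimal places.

0.262

Mean between = 1.26/8 = 0.1575.
Mean within-Aut = 2.90/6 = 0.4833; mean within-Min = 0.75/1 = 0.7500.
Geometric mean = √(0.4833 × 0.7500) = 0.6021.
HTMT = 0.1575 / 0.6021 = 0.262.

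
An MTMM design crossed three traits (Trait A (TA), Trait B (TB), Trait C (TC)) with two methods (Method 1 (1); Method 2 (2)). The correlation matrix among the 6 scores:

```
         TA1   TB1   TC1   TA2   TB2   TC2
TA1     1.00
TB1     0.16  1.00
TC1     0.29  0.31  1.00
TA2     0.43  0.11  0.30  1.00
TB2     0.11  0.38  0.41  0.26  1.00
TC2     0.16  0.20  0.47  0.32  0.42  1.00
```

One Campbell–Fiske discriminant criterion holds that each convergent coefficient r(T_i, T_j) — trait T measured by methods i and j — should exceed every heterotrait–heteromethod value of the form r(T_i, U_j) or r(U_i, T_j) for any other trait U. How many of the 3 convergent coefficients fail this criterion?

1

Checking each validity diagonal entry against its comparison values:
TA (methods 1·2): 0.43 vs {0.11, 0.11, 0.16, 0.30} → pass.
TB (methods 1·2): 0.38 vs {0.11, 0.11, 0.20, 0.41} → fail.
TC (methods 1·2): 0.47 vs {0.30, 0.16, 0.41, 0.20} → pass.
1 of 3 fail.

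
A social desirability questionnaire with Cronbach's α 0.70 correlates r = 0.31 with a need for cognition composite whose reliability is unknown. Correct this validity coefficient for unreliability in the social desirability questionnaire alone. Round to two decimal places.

0.37

Single correction: r_c = r_obs / √r_xx = 0.31 / √0.70 = 0.31 / 0.8367 ≈ 0.37.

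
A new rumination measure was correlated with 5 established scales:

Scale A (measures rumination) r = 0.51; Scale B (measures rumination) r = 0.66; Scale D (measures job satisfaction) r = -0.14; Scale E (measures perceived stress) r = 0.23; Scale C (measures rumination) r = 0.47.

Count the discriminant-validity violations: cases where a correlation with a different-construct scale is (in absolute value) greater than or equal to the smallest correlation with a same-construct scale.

Convergent (same construct = rumination): Scale A, Scale B, Scale C.
Smallest convergent = 0.47. Discriminant |r|: 0.14, 0.23; count ≥ 0.47 → 0.

0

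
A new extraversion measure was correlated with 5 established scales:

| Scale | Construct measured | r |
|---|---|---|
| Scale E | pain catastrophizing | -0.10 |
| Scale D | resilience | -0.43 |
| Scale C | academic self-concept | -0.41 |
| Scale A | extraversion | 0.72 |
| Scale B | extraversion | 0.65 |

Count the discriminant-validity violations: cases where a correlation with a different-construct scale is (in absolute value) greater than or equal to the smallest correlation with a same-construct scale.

0

Convergent (same construct = extraversion): Scale A, Scale B.
Smallest convergent = 0.65. Discriminant |r|: 0.10, 0.43, 0.41; count ≥ 0.65 → 0.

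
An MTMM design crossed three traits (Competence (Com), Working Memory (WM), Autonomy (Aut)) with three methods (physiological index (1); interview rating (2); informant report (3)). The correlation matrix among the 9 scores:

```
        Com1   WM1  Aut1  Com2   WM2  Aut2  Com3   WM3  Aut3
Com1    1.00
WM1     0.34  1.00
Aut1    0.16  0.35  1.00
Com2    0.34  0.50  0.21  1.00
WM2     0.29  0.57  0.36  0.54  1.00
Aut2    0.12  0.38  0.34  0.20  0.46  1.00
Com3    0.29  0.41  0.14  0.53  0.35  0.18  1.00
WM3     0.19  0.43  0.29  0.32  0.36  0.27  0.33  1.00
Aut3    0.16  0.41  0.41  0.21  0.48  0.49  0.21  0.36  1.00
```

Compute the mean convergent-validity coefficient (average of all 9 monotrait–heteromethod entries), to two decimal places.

Convergent values: 0.34, 0.29, 0.53, 0.57, 0.43, 0.36, 0.34, 0.41, 0.49; mean = 3.76/9 = 0.42.

0.42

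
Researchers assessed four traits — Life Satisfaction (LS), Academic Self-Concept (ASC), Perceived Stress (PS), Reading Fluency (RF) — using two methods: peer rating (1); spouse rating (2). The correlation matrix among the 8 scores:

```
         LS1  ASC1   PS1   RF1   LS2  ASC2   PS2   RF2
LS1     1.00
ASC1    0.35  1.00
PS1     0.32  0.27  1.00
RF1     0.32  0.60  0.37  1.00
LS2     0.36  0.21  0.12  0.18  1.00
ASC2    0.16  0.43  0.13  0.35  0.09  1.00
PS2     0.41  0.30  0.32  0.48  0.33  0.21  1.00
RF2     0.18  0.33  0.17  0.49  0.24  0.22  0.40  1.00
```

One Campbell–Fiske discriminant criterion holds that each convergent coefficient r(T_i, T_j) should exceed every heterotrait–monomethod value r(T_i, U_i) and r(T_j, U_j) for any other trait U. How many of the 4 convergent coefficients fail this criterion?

Checking each validity diagonal entry against its comparison values:
LS (methods 1·2): 0.36 vs {0.35, 0.09, 0.32, 0.33, 0.32, 0.24} → pass.
ASC (methods 1·2): 0.43 vs {0.35, 0.09, 0.27, 0.21, 0.60, 0.22} → fail.
PS (methods 1·2): 0.32 vs {0.32, 0.33, 0.27, 0.21, 0.37, 0.40} → fail.
RF (methods 1·2): 0.49 vs {0.32, 0.24, 0.60, 0.22, 0.37, 0.40} → fail.
3 of 4 fail.

3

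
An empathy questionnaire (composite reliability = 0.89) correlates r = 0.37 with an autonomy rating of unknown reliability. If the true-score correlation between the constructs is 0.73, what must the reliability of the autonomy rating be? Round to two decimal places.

r_true = r_obs / √(r_xx · r_yy) ⇒ 0.73 = 0.37 / √(0.89 · r_yy).
√(0.89 · r_yy) = 0.37 / 0.73 = 0.5068; 0.89 · r_yy = 0.2568; r_yy = 0.2568 / 0.89 ≈ 0.29.

0.29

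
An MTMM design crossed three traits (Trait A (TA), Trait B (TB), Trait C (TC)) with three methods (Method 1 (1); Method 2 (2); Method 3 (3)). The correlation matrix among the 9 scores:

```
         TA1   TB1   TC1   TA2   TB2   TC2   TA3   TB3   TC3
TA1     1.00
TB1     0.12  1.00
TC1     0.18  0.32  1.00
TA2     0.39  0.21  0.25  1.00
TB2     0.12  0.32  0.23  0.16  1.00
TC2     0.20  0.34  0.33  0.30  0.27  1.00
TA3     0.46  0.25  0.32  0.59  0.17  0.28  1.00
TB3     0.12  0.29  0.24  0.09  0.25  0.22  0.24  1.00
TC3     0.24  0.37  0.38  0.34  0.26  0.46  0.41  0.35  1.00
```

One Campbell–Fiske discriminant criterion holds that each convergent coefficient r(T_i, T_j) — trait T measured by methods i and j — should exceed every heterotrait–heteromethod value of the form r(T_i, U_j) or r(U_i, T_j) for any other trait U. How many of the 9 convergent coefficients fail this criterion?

4

Each convergent coefficient versus the relevant comparison correlations:
TA (methods 1·2): 0.39 vs {0.12, 0.21, 0.20, 0.25} → pass.
TA (methods 1·3): 0.46 vs {0.12, 0.25, 0.24, 0.32} → pass.
TA (methods 2·3): 0.59 vs {0.09, 0.17, 0.34, 0.28} → pass.
TB (methods 1·2): 0.32 vs {0.21, 0.12, 0.34, 0.23} → fail.
TB (methods 1·3): 0.29 vs {0.25, 0.12, 0.37, 0.24} → fail.
TB (methods 2·3): 0.25 vs {0.17, 0.09, 0.26, 0.22} → fail.
TC (methods 1·2): 0.33 vs {0.25, 0.20, 0.23, 0.34} → fail.
TC (methods 1·3): 0.38 vs {0.32, 0.24, 0.24, 0.37} → pass.
TC (methods 2·3): 0.46 vs {0.28, 0.34, 0.22, 0.26} → pass.
4 of 9 fail.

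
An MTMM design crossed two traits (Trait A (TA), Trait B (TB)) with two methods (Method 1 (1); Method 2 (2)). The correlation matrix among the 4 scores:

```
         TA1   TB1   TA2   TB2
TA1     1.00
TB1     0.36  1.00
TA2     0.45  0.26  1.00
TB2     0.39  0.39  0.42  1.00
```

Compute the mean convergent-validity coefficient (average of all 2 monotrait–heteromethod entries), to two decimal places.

0.42

Convergent values: 0.45, 0.39; mean = 0.84/2 = 0.42.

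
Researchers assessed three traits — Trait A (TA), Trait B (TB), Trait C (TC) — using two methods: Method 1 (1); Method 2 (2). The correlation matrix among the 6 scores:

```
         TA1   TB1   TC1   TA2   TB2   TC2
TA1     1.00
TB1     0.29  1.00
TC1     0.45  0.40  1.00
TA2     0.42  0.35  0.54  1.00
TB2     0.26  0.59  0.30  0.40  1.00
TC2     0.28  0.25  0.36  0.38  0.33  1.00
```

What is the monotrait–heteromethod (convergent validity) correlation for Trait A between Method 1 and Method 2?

0.42

Same trait (TA), different methods: r(TA1, TA2) = 0.42.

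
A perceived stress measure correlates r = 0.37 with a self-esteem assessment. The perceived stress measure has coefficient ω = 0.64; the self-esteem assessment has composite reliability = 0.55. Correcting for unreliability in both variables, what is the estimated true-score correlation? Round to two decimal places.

0.62

r_true = r_obs / √(r_xx · r_yy) = 0.37 / √(0.64 × 0.55) = 0.37 / √0.3520 = 0.37 / 0.5933 ≈ 0.62.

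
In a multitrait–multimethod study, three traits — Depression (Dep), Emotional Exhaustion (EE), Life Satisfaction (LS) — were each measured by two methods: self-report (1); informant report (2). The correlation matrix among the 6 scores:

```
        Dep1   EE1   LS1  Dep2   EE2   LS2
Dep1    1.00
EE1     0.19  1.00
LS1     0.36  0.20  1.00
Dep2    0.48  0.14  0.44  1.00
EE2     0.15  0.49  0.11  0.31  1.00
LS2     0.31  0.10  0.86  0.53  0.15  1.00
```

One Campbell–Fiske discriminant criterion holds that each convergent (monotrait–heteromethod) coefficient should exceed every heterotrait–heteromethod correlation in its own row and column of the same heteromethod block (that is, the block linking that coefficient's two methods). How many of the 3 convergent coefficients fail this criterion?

Each convergent coefficient versus the relevant comparison correlations:
Dep (methods 1·2): 0.48 vs {0.15, 0.14, 0.31, 0.44} → pass.
EE (methods 1·2): 0.49 vs {0.14, 0.15, 0.10, 0.11} → pass.
LS (methods 1·2): 0.86 vs {0.44, 0.31, 0.11, 0.10} → pass.
0 of 3 fail.

0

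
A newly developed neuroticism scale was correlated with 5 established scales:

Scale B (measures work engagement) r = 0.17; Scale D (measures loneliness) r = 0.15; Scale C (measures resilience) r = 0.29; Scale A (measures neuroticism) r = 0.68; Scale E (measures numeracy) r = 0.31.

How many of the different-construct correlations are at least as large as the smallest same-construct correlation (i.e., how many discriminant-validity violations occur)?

0

Convergent (same construct = neuroticism): Scale A.
Smallest convergent = 0.68. Discriminant values: 0.17, 0.15, 0.29, 0.31; count ≥ 0.68 → 0.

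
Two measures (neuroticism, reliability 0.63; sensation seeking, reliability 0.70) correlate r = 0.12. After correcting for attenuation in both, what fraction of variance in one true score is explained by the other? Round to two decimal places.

Disattenuated r = 0.12 / √(0.63 × 0.70) = 0.12 / 0.6641 = 0.1807.
Shared true-score variance = 0.1807² = 0.0327 ≈ 0.03.

0.03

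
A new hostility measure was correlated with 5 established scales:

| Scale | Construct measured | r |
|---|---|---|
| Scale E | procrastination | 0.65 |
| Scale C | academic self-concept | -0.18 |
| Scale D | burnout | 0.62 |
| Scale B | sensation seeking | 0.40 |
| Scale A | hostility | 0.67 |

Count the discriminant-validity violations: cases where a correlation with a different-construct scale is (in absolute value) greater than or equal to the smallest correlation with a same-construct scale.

Convergent (same construct = hostility): Scale A.
Smallest convergent = 0.67. Discriminant |r|: 0.65, 0.18, 0.62, 0.40; count ≥ 0.67 → 0.

0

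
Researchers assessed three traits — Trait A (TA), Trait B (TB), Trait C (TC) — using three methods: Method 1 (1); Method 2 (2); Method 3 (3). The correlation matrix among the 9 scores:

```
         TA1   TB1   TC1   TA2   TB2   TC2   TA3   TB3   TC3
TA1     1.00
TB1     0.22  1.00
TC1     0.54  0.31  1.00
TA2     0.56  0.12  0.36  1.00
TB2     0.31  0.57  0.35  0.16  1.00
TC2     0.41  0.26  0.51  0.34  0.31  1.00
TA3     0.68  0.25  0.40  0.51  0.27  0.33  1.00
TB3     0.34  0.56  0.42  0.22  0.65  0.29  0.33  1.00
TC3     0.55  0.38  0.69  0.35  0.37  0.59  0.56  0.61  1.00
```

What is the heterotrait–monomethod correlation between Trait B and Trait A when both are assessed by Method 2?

Different traits, same method: r(TB2, TA2) = 0.16.

0.16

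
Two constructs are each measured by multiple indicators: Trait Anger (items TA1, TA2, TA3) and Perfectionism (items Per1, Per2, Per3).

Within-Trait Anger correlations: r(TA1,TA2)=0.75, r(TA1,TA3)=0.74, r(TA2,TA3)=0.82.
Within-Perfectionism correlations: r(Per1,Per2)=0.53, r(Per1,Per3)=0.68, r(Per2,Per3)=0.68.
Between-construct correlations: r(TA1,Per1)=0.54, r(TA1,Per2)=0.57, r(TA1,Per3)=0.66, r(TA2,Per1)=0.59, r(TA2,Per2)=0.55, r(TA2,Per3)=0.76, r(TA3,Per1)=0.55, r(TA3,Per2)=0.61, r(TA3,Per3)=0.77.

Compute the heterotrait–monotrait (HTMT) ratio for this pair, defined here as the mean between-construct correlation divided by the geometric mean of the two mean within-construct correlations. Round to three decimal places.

0.893

Mean between = 5.60/9 = 0.6222.
Mean within-TA = 2.31/3 = 0.7700; mean within-Per = 1.89/3 = 0.6300.
Geometric mean = √(0.7700 × 0.6300) = 0.6965.
HTMT = 0.6222 / 0.6965 = 0.893.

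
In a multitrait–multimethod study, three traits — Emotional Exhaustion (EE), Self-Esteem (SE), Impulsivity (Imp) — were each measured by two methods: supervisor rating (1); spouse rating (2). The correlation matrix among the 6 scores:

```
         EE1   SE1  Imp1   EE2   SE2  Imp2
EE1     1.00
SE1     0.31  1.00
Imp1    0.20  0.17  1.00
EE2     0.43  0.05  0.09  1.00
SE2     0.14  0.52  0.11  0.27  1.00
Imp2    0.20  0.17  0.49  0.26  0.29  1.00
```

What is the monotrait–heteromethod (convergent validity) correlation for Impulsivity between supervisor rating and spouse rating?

Same trait (Imp), different methods: r(Imp1, Imp2) = 0.49.

0.49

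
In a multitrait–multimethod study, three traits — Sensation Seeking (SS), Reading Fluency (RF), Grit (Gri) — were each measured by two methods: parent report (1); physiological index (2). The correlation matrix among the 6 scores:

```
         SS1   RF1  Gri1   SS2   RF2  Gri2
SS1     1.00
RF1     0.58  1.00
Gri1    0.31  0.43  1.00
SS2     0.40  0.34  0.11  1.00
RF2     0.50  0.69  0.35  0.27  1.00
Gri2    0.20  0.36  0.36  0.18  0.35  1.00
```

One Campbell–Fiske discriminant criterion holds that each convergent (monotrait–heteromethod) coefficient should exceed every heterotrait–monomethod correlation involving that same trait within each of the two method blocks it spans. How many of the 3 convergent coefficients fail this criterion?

Each convergent coefficient versus the relevant comparison correlations:
SS (methods 1·2): 0.40 vs {0.58, 0.27, 0.31, 0.18} → fail.
RF (methods 1·2): 0.69 vs {0.58, 0.27, 0.43, 0.35} → pass.
Gri (methods 1·2): 0.36 vs {0.31, 0.18, 0.43, 0.35} → fail.
2 of 3 fail.

2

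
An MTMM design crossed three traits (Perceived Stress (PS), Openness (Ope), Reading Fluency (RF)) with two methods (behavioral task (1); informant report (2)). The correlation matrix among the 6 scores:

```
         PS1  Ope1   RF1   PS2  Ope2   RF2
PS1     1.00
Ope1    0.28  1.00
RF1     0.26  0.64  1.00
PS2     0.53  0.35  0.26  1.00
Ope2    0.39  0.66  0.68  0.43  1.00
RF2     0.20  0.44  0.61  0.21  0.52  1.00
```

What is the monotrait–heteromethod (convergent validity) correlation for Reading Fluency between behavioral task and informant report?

Same trait (RF), different methods: r(RF1, RF2) = 0.61.

0.61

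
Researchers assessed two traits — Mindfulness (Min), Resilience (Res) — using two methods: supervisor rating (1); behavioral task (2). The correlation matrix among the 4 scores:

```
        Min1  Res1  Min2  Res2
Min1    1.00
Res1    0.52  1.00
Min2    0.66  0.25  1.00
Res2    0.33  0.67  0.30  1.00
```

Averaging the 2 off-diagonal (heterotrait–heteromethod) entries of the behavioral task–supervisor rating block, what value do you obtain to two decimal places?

0.29

HTHM values (method 2 × method 1): 0.25, 0.33; mean = 0.58/2 = 0.29.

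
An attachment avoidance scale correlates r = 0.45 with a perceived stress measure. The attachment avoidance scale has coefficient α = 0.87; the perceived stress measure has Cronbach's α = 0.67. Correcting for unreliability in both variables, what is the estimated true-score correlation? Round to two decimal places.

0.59

r_true = r_obs / √(r_xx · r_yy) = 0.45 / √(0.87 × 0.67) = 0.45 / √0.5829 = 0.45 / 0.7635 ≈ 0.59.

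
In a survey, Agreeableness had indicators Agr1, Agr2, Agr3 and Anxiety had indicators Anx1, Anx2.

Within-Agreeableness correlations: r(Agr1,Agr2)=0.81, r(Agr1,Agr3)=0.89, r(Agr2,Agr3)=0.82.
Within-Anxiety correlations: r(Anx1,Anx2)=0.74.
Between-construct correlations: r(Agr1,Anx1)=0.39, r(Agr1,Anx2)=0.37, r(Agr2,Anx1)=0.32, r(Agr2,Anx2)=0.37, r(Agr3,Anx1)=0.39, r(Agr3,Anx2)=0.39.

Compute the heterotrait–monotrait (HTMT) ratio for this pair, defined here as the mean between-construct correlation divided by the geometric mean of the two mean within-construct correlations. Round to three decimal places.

0.471

Mean between = 2.23/6 = 0.3717.
Mean within-Agr = 2.52/3 = 0.8400; mean within-Anx = 0.74/1 = 0.7400.
Geometric mean = √(0.8400 × 0.7400) = 0.7884.
HTMT = 0.3717 / 0.7884 = 0.471.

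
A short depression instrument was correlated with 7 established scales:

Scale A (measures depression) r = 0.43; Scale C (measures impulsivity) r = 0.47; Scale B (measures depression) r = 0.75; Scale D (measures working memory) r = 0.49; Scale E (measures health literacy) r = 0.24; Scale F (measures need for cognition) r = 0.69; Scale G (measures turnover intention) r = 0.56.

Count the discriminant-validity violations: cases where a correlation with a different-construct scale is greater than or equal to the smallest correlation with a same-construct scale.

Convergent (same construct = depression): Scale A, Scale B.
Smallest convergent = 0.43. Discriminant values: 0.47, 0.49, 0.24, 0.69, 0.56; count ≥ 0.43 → 4.

4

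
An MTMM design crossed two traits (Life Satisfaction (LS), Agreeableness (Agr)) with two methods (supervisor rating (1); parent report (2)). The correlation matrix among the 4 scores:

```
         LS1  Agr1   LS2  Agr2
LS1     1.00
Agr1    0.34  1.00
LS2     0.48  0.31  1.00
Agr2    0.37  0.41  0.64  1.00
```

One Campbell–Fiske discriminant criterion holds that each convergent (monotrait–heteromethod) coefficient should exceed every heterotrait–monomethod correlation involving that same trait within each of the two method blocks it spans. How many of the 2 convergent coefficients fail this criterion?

2

Checking each validity diagonal entry against its comparison values:
LS (methods 1·2): 0.48 vs {0.34, 0.64} → fail.
Agr (methods 1·2): 0.41 vs {0.34, 0.64} → fail.
2 of 2 fail.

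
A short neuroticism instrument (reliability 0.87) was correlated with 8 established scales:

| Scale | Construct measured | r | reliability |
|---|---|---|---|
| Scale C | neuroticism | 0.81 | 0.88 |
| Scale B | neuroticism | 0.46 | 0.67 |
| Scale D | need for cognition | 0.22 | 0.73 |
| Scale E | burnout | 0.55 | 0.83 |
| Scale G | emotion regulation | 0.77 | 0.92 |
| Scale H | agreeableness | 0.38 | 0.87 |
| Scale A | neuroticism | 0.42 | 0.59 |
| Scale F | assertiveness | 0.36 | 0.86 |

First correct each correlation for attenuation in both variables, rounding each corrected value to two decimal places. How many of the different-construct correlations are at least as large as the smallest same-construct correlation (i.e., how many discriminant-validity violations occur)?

Disattenuated r (r / √(r_scale · r_new)):
  Scale C (conv): 0.81 / √(0.88·0.87) = 0.93
  Scale B (conv): 0.46 / √(0.67·0.87) = 0.60
  Scale D (disc): 0.22 / √(0.73·0.87) = 0.28
  Scale E (disc): 0.55 / √(0.83·0.87) = 0.65
  Scale G (disc): 0.77 / √(0.92·0.87) = 0.86
  Scale H (disc): 0.38 / √(0.87·0.87) = 0.44
  Scale A (conv): 0.42 / √(0.59·0.87) = 0.59
  Scale F (disc): 0.36 / √(0.86·0.87) = 0.42
Smallest convergent = 0.59. Discriminant values: 0.28, 0.65, 0.86, 0.44, 0.42; count ≥ 0.59 → 2.

2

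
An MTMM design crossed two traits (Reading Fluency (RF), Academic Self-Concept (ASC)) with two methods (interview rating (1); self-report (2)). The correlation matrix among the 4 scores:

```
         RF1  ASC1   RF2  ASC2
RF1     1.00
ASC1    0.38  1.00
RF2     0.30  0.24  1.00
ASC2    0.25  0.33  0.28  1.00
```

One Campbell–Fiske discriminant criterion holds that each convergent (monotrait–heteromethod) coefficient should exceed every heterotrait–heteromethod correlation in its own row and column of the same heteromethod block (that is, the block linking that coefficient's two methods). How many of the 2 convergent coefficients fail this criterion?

0

Each convergent coefficient versus the relevant comparison correlations:
RF (methods 1·2): 0.30 vs {0.25, 0.24} → pass.
ASC (methods 1·2): 0.33 vs {0.24, 0.25} → pass.
0 of 2 fail.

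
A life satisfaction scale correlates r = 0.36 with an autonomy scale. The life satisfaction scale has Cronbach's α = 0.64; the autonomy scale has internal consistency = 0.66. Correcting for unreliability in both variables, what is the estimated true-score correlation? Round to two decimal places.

0.55

r_true = r_obs / √(r_xx · r_yy) = 0.36 / √(0.64 × 0.66) = 0.36 / √0.4224 = 0.36 / 0.6499 ≈ 0.55.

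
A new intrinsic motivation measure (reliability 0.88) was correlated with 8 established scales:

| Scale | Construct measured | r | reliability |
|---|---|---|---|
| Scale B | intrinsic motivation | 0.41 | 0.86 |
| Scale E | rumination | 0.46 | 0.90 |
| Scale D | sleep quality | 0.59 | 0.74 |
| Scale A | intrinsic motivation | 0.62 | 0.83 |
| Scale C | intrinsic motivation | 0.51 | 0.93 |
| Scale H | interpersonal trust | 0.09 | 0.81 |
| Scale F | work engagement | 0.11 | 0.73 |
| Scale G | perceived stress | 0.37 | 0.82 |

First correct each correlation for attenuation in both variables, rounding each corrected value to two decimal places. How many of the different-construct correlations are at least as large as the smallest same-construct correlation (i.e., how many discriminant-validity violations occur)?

Disattenuated r (r / √(r_scale · r_new)):
  Scale B (conv): 0.41 / √(0.86·0.88) = 0.47
  Scale E (disc): 0.46 / √(0.90·0.88) = 0.52
  Scale D (disc): 0.59 / √(0.74·0.88) = 0.73
  Scale A (conv): 0.62 / √(0.83·0.88) = 0.73
  Scale C (conv): 0.51 / √(0.93·0.88) = 0.56
  Scale H (disc): 0.09 / √(0.81·0.88) = 0.11
  Scale F (disc): 0.11 / √(0.73·0.88) = 0.14
  Scale G (disc): 0.37 / √(0.82·0.88) = 0.44
Smallest convergent = 0.47. Discriminant values: 0.52, 0.73, 0.11, 0.14, 0.44; count ≥ 0.47 → 2.

2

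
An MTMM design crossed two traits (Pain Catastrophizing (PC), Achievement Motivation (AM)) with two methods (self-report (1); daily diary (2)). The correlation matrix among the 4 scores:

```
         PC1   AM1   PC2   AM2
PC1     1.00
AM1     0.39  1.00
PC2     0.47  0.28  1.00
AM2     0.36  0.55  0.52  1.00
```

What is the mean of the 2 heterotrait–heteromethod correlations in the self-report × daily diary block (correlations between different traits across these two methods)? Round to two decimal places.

HTHM values (method 1 × method 2): 0.36, 0.28; mean = 0.64/2 = 0.32.

0.32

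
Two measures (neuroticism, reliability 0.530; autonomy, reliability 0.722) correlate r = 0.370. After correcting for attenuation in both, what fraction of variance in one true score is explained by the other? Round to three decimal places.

Disattenuated r = 0.370 / √(0.530 × 0.722) = 0.370 / 0.6186 = 0.5981.
Shared true-score variance = 0.5981² = 0.3577 ≈ 0.358.

0.358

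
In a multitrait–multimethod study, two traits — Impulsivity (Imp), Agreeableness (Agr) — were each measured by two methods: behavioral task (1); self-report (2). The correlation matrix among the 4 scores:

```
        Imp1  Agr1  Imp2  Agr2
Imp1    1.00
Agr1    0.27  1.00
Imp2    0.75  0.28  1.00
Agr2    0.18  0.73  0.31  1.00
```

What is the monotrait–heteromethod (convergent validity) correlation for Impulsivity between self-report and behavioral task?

0.75

Same trait (Imp), different methods: r(Imp2, Imp1) = 0.75.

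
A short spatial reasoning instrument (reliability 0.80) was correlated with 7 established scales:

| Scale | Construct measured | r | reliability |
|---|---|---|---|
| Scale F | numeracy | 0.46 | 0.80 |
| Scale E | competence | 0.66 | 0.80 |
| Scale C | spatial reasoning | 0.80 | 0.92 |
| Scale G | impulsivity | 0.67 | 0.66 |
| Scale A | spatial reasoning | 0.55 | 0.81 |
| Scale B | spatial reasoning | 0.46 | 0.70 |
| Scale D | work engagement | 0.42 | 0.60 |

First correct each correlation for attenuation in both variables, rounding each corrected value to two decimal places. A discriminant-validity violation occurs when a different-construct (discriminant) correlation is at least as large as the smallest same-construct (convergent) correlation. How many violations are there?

3

Disattenuated r (r / √(r_scale · r_new)):
  Scale F (disc): 0.46 / √(0.80·0.80) = 0.58
  Scale E (disc): 0.66 / √(0.80·0.80) = 0.83
  Scale C (conv): 0.80 / √(0.92·0.80) = 0.93
  Scale G (disc): 0.67 / √(0.66·0.80) = 0.92
  Scale A (conv): 0.55 / √(0.81·0.80) = 0.68
  Scale B (conv): 0.46 / √(0.70·0.80) = 0.61
  Scale D (disc): 0.42 / √(0.60·0.80) = 0.61
Smallest convergent = 0.61. Discriminant values: 0.58, 0.83, 0.92, 0.61; count ≥ 0.61 → 3.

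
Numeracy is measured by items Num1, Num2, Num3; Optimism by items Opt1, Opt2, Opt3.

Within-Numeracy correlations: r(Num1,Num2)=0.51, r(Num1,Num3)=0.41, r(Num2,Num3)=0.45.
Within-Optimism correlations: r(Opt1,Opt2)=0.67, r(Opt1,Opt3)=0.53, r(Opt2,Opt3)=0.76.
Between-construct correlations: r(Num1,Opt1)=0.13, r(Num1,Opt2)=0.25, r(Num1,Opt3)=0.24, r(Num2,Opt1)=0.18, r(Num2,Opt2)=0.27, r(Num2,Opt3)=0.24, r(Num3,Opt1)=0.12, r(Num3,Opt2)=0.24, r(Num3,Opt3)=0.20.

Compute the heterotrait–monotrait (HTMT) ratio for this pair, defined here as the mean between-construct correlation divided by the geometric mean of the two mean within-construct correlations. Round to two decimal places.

0.38

Mean between = 1.87/9 = 0.2078.
Mean within-Num = 1.37/3 = 0.4567; mean within-Opt = 1.96/3 = 0.6533.
Geometric mean = √(0.4567 × 0.6533) = 0.5462.
HTMT = 0.2078 / 0.5462 = 0.38.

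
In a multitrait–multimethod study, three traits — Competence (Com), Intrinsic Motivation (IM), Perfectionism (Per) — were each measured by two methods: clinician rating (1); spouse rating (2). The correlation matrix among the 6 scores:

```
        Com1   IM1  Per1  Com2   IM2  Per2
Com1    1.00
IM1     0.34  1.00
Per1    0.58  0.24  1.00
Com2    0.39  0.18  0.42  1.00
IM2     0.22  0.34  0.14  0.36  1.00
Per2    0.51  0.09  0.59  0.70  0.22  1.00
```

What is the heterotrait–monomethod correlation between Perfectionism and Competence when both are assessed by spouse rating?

0.70

Different traits, same method: r(Per2, Com2) = 0.70.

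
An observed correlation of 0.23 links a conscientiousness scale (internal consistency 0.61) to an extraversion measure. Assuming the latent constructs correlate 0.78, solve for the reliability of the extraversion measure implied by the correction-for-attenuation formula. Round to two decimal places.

0.14

r_true = r_obs / √(r_xx · r_yy) ⇒ 0.78 = 0.23 / √(0.61 · r_yy).
√(0.61 · r_yy) = 0.23 / 0.78 = 0.2949; 0.61 · r_yy = 0.0870; r_yy = 0.0870 / 0.61 ≈ 0.14.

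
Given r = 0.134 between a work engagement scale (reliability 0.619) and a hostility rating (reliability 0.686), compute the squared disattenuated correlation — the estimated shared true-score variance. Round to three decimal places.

Disattenuated r = 0.134 / √(0.619 × 0.686) = 0.134 / 0.6516 = 0.2056.
Shared true-score variance = 0.2056² = 0.0423 ≈ 0.042.

0.042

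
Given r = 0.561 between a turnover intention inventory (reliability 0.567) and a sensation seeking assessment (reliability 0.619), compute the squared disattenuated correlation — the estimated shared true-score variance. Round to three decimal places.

0.897

Disattenuated r = 0.561 / √(0.567 × 0.619) = 0.561 / 0.5924 = 0.9470.
Shared true-score variance = 0.9470² = 0.8968 ≈ 0.897.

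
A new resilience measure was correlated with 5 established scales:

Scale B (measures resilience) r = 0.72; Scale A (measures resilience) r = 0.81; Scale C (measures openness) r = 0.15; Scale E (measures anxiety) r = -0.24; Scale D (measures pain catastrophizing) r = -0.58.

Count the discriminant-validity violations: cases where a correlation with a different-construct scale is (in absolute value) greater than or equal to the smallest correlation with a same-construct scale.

Convergent (same construct = resilience): Scale B, Scale A.
Smallest convergent = 0.72. Discriminant |r|: 0.15, 0.24, 0.58; count ≥ 0.72 → 0.

0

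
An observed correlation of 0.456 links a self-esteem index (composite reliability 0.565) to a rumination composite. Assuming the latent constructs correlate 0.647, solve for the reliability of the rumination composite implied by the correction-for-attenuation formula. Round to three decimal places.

r_true = r_obs / √(r_xx · r_yy) ⇒ 0.647 = 0.456 / √(0.565 · r_yy).
√(0.565 · r_yy) = 0.456 / 0.647 = 0.7048; 0.565 · r_yy = 0.4967; r_yy = 0.4967 / 0.565 ≈ 0.879.

0.879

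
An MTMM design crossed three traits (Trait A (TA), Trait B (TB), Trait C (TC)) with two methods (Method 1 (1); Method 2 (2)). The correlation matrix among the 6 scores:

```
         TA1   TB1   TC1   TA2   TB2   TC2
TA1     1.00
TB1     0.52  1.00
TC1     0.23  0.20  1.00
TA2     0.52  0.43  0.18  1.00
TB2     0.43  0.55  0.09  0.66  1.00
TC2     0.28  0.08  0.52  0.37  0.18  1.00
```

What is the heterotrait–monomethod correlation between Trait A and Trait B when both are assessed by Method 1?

0.52

Different traits, same method: r(TA1, TB1) = 0.52.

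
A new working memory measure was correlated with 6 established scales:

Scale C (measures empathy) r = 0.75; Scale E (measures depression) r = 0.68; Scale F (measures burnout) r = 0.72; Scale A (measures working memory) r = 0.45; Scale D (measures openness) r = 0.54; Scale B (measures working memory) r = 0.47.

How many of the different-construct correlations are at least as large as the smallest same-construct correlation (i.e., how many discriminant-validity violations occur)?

4

Convergent (same construct = working memory): Scale A, Scale B.
Smallest convergent = 0.45. Discriminant values: 0.75, 0.68, 0.72, 0.54; count ≥ 0.45 → 4.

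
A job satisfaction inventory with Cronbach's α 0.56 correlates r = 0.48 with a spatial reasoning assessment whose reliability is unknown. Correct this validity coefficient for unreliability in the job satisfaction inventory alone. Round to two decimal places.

Single correction: r_c = r_obs / √r_xx = 0.48 / √0.56 = 0.48 / 0.7483 ≈ 0.64.

0.64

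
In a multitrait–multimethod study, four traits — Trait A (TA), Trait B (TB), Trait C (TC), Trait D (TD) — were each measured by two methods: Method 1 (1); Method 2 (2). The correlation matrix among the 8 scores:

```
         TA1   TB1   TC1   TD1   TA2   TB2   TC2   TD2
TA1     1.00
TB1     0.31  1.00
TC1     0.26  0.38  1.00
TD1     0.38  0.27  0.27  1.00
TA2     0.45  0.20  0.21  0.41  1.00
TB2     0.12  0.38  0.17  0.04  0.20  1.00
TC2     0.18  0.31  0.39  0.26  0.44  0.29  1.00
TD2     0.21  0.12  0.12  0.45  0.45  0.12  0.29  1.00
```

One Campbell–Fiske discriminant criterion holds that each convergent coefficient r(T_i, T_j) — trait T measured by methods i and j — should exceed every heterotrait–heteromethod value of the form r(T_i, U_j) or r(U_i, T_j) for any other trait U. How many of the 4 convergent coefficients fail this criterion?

Each convergent coefficient versus the relevant comparison correlations:
TA (methods 1·2): 0.45 vs {0.12, 0.20, 0.18, 0.21, 0.21, 0.41} → pass.
TB (methods 1·2): 0.38 vs {0.20, 0.12, 0.31, 0.17, 0.12, 0.04} → pass.
TC (methods 1·2): 0.39 vs {0.21, 0.18, 0.17, 0.31, 0.12, 0.26} → pass.
TD (methods 1·2): 0.45 vs {0.41, 0.21, 0.04, 0.12, 0.26, 0.12} → pass.
0 of 4 fail.

0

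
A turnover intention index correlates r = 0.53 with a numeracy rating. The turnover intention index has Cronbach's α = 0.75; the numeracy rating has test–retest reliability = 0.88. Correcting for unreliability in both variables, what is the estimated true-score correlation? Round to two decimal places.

0.65

r_true = r_obs / √(r_xx · r_yy) = 0.53 / √(0.75 × 0.88) = 0.53 / √0.6600 = 0.53 / 0.8124 ≈ 0.65.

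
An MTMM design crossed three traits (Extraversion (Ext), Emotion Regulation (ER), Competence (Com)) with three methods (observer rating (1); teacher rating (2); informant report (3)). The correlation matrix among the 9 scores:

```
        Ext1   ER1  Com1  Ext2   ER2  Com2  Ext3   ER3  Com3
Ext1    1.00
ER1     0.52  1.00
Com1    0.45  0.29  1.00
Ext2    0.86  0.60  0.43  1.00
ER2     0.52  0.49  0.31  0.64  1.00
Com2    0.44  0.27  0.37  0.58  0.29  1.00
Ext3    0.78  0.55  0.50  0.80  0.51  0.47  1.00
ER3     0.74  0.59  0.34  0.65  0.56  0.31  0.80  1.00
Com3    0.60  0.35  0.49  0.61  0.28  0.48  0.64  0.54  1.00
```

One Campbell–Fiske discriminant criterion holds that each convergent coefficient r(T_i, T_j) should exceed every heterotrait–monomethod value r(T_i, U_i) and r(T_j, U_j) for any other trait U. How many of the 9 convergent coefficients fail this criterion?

8

Checking each validity diagonal entry against its comparison values:
Ext (methods 1·2): 0.86 vs {0.52, 0.64, 0.45, 0.58} → pass.
Ext (methods 1·3): 0.78 vs {0.52, 0.80, 0.45, 0.64} → fail.
Ext (methods 2·3): 0.80 vs {0.64, 0.80, 0.58, 0.64} → fail.
ER (methods 1·2): 0.49 vs {0.52, 0.64, 0.29, 0.29} → fail.
ER (methods 1·3): 0.59 vs {0.52, 0.80, 0.29, 0.54} → fail.
ER (methods 2·3): 0.56 vs {0.64, 0.80, 0.29, 0.54} → fail.
Com (methods 1·2): 0.37 vs {0.45, 0.58, 0.29, 0.29} → fail.
Com (methods 1·3): 0.49 vs {0.45, 0.64, 0.29, 0.54} → fail.
Com (methods 2·3): 0.48 vs {0.58, 0.64, 0.29, 0.54} → fail.
8 of 9 fail.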